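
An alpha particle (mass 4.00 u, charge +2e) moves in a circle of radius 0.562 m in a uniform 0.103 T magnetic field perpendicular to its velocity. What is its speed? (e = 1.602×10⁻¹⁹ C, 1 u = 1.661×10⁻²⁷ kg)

From |q|vB = mv²/r, v = |q|Br/m.
v = (3.204×10⁻¹⁹)(0.103)(0.562)/6.644×10⁻²⁷ ≈ 2.79×10⁶ m/s.

v ≈ 2.79×10⁶ m/s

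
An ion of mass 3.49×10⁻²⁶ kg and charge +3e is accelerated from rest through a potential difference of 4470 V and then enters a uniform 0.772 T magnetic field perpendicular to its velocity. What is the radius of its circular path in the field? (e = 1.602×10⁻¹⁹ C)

r ≈ 0.0330 m

Acceleration: |q|V = ½mv² ⇒ v = √(2|q|V/m) = √(2·4.806×10⁻¹⁹·4470/3.49×10⁻²⁶) ≈ 3.509×10⁵ m/s.
In the field: r = mv/(|q|B) = (3.49×10⁻²⁶)(3.509×10⁵)/((4.806×10⁻¹⁹)(0.772)) ≈ 0.0330 m.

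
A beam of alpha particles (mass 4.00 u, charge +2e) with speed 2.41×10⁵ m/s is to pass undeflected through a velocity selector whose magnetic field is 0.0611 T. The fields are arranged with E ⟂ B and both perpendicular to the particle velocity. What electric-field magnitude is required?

E = 1.47×10⁴ V/m

For straight-line motion qE = qvB, so E = vB.
E = 2.41×10⁵ × 0.0611 = 1.47×10⁴ V/m.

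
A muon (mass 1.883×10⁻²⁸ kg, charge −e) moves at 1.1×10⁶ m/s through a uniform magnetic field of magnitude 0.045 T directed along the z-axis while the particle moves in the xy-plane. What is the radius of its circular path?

The magnetic force provides the centripetal force: |q|vB = mv²/r.
r = mv/(|q|B) = (1.883×10⁻²⁸)(1.1×10⁶)/((1.602×10⁻¹⁹)(0.045)) ≈ 0.029 m.

r ≈ 0.029 m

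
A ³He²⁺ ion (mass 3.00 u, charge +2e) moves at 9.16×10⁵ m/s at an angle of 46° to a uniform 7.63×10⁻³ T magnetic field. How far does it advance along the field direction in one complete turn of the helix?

p ≈ 8.15 m

v∥ = v cosθ = 9.16×10⁵·cos46° ≈ 6.363×10⁵ m/s.
T = 2πm/(|q|B) = 2π(4.983×10⁻²⁷)/((3.204×10⁻¹⁹)(7.63×10⁻³)) ≈ 1.281×10⁻⁵ s.
pitch = v∥ T = (6.363×10⁵)(1.281×10⁻⁵) ≈ 8.15 m.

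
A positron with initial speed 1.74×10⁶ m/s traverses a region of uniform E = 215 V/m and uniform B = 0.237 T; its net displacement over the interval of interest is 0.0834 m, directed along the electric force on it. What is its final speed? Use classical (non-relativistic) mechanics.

B does no work; ΔKE = |q|E d.
½mv_f² = ½mv₀² + |q|Ed = ½(9.109×10⁻³¹)(1.74×10⁶)² + (1.602×10⁻¹⁹)(215)(0.0834) ≈ 1.379×10⁻¹⁸ J + 2.873×10⁻¹⁸ J ≈ 4.251×10⁻¹⁸ J.
v_f = √(2·4.251×10⁻¹⁸/9.109×10⁻³¹) ≈ 3.06×10⁶ m/s.

v_f ≈ 3.06×10⁶ m/s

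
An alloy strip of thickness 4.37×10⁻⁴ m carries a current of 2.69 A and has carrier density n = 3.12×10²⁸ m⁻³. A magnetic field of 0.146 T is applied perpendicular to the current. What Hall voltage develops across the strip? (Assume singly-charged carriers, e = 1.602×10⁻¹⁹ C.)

V_H = IB/(n e t).
V_H = (2.69)(0.146)/((3.12×10²⁸)(1.602×10⁻¹⁹)(4.37×10⁻⁴)) ≈ 1.80×10⁻⁷ V.

V_H ≈ 1.80×10⁻⁷ V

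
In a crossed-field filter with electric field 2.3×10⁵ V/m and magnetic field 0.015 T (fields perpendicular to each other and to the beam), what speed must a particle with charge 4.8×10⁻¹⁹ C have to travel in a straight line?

Zero net Lorentz force requires |qE| = |q v×B|, i.e. E = vB.
v = E/B = 2.3×10⁵/0.015 = 1.5×10⁷ m/s.

v = 1.5×10⁷ m/s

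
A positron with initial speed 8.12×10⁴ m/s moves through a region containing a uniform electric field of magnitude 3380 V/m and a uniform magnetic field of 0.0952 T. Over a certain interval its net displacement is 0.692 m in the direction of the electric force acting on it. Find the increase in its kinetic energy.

The magnetic force is always ⟂ v and does no work; only the electric force changes KE.
ΔKE = F_E · d = |q|E d = (1.602×10⁻¹⁹)(3380)(0.692) ≈ 3.75×10⁻¹⁶ J.

ΔKE ≈ 3.75×10⁻¹⁶ J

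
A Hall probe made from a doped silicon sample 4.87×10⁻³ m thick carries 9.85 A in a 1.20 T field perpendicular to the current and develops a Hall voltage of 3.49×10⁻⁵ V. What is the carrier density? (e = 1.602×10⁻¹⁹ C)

n ≈ 4.34×10²⁶ m⁻³

From V_H = IB/(n e t), n = IB/(V_H e t).
n = (9.85)(1.20)/((3.49×10⁻⁵)(1.602×10⁻¹⁹)(4.87×10⁻³)) ≈ 4.34×10²⁶ m⁻³.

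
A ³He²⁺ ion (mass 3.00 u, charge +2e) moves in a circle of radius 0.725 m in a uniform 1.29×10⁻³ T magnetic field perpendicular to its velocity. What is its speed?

From |q|vB = mv²/r, v = |q|Br/m.
v = (3.204×10⁻¹⁹)(1.29×10⁻³)(0.725)/4.983×10⁻²⁷ ≈ 6.01×10⁴ m/s.

v ≈ 6.01×10⁴ m/s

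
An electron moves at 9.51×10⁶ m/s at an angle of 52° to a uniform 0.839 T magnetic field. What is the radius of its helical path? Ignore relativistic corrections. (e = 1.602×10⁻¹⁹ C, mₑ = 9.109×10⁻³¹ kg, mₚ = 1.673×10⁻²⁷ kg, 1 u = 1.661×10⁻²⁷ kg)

r ≈ 5.08×10⁻⁵ m

v⊥ = v sinθ = 9.51×10⁶·sin52° ≈ 7.494×10⁶ m/s.
r = m v⊥/(|q|B) = (9.109×10⁻³¹)(7.494×10⁶)/((1.602×10⁻¹⁹)(0.839)) ≈ 5.08×10⁻⁵ m.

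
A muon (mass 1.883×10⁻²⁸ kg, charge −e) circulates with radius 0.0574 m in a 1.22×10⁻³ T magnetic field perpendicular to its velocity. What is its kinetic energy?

v = |q|Br/m, then KE = ½mv² = (qBr)²/(2m).
v = (1.602×10⁻¹⁹)(1.22×10⁻³)(0.0574)/1.883×10⁻²⁸ ≈ 5.958×10⁴ m/s.
KE = ½(1.883×10⁻²⁸)(5.958×10⁴)² ≈ 3.34×10⁻¹⁹ J.

KE ≈ 3.34×10⁻¹⁹ J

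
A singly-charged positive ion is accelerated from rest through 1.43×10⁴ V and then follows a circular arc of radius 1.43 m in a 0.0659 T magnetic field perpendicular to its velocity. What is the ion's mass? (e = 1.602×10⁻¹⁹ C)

m ≈ 4.97×10⁻²⁶ kg

Combine |q|V = ½mv² and r = mv/(|q|B): eliminate v to get m = qB²r²/(2V).
m = (1.602×10⁻¹⁹)(0.0659)²(1.43)²/(2·1.43×10⁴) ≈ 4.97×10⁻²⁶ kg.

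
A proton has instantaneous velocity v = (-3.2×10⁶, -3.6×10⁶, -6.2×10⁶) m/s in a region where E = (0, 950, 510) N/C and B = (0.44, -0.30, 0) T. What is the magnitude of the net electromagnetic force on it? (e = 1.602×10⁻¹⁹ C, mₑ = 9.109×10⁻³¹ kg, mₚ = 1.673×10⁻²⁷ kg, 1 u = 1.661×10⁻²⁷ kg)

v×B = (-1.86×10⁶, -2.73×10⁶, 2.54×10⁶) N/C.
E + v×B = (-1.86×10⁶, -2.73×10⁶, 2.54×10⁶) N/C.
F = q(E + v×B) = (1.602×10⁻¹⁹ C)·(-1.86×10⁶, -2.73×10⁶, 2.54×10⁶) = (-2.98×10⁻¹³, -4.37×10⁻¹³, 4.08×10⁻¹³) N.
|F| = 6.68×10⁻¹³ N.

|F| ≈ 6.68×10⁻¹³ N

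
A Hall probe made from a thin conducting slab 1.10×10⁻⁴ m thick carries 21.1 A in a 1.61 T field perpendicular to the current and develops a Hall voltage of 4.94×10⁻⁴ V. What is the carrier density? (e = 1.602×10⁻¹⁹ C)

From V_H = IB/(n e t), n = IB/(V_H e t).
n = (21.1)(1.61)/((4.94×10⁻⁴)(1.602×10⁻¹⁹)(1.10×10⁻⁴)) ≈ 3.90×10²⁷ m⁻³.

n ≈ 3.90×10²⁷ m⁻³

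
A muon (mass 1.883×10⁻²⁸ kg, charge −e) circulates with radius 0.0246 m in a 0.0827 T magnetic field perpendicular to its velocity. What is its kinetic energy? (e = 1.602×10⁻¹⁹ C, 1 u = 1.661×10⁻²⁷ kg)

v = |q|Br/m, then KE = ½mv² = (qBr)²/(2m).
v = (1.602×10⁻¹⁹)(0.0827)(0.0246)/1.883×10⁻²⁸ ≈ 1.731×10⁶ m/s.
KE = ½(1.883×10⁻²⁸)(1.731×10⁶)² ≈ 2.82×10⁻¹⁶ J.

KE ≈ 2.82×10⁻¹⁶ J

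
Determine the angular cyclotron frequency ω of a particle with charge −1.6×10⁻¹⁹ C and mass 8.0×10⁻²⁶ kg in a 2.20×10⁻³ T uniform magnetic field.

ω = |q|B/m.
ω = (1.6×10⁻¹⁹)(2.20×10⁻³)/8.0×10⁻²⁶ ≈ 4400 rad/s.

ω ≈ 4400 rad/s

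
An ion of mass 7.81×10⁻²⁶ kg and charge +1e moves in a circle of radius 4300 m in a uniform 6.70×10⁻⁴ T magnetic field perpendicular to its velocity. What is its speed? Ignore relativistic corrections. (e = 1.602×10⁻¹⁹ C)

From |q|vB = mv²/r, v = |q|Br/m.
v = (1.602×10⁻¹⁹)(6.70×10⁻⁴)(4300)/7.81×10⁻²⁶ ≈ 5.91×10⁶ m/s.

v ≈ 5.91×10⁶ m/s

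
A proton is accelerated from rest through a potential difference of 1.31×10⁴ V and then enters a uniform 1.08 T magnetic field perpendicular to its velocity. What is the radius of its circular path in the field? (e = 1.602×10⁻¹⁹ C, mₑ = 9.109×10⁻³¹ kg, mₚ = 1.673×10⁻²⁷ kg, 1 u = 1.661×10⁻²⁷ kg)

Acceleration: |q|V = ½mv² ⇒ v = √(2|q|V/m) = √(2·1.602×10⁻¹⁹·1.31×10⁴/1.673×10⁻²⁷) ≈ 1.584×10⁶ m/s.
In the field: r = mv/(|q|B) = (1.673×10⁻²⁷)(1.584×10⁶)/((1.602×10⁻¹⁹)(1.08)) ≈ 0.0153 m.

r ≈ 0.0153 m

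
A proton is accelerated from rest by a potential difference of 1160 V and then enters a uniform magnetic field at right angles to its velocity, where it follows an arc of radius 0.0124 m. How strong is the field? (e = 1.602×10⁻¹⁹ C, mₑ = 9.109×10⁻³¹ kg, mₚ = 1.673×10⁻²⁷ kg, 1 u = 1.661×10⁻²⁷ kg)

v = √(2|q|V/m) = √(2·1.602×10⁻¹⁹·1160/1.673×10⁻²⁷) ≈ 4.713×10⁵ m/s.
B = mv/(|q|r) = (1.673×10⁻²⁷)(4.713×10⁵)/((1.602×10⁻¹⁹)(0.0124)) ≈ 0.397 T.

B ≈ 0.397 T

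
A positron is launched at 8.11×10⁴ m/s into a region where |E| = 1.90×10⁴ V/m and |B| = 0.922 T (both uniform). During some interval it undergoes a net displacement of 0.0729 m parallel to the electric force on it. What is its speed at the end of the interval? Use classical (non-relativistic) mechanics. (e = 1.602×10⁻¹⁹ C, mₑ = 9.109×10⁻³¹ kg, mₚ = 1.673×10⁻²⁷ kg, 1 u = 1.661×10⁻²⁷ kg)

v_f ≈ 2.21×10⁷ m/s

B does no work; ΔKE = |q|E d.
½mv_f² = ½mv₀² + |q|Ed = ½(9.109×10⁻³¹)(8.11×10⁴)² + (1.602×10⁻¹⁹)(1.90×10⁴)(0.0729) ≈ 2.996×10⁻²¹ J + 2.219×10⁻¹⁶ J ≈ 2.219×10⁻¹⁶ J.
v_f = √(2·2.219×10⁻¹⁶/9.109×10⁻³¹) ≈ 2.21×10⁷ m/s.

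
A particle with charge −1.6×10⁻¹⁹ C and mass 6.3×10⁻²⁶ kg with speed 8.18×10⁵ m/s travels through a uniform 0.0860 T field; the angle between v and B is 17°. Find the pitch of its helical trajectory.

p ≈ 22.5 m

v∥ = v cosθ = 8.18×10⁵·cos17° ≈ 7.823×10⁵ m/s.
T = 2πm/(|q|B) = 2π(6.3×10⁻²⁶)/((1.6×10⁻¹⁹)(0.0860)) ≈ 2.877×10⁻⁵ s.
pitch = v∥ T = (7.823×10⁵)(2.877×10⁻⁵) ≈ 22.5 m.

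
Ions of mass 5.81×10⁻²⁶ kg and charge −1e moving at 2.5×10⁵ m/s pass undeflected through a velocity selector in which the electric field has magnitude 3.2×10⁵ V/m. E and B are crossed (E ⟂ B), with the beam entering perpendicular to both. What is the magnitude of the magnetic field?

Balance of forces in the selector: qE = qvB ⇒ B = E/v.
B = 3.2×10⁵/2.5×10⁵ = 1.3 T.

B = 1.3 T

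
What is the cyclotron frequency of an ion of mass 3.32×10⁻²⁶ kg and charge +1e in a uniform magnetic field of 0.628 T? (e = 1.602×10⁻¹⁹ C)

f ≈ 4.82×10⁵ Hz

f = |q|B/(2πm).
f = (1.602×10⁻¹⁹)(0.628)/(2π·3.32×10⁻²⁶) ≈ 4.82×10⁵ Hz.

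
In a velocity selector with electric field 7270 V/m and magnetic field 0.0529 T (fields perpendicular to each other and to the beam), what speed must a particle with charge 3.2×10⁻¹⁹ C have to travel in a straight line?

Straight-line motion ⇒ electric and magnetic forces cancel, so E = vB.
v = E/B = 7270/0.0529 = 1.37×10⁵ m/s.

v = 1.37×10⁵ m/s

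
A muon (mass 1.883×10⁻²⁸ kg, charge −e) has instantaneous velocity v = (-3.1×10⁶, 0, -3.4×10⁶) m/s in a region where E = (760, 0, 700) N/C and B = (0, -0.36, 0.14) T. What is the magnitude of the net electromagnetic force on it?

|F| ≈ 2.74×10⁻¹³ N

v×B = (-1.22×10⁶, 4.34×10⁵, 1.12×10⁶) N/C.
E + v×B = (-1.22×10⁶, 4.34×10⁵, 1.12×10⁶) N/C.
F = q(E + v×B) = (−1.602×10⁻¹⁹ C)·(-1.22×10⁶, 4.34×10⁵, 1.12×10⁶) = (1.96×10⁻¹³, -6.95×10⁻¹⁴, -1.79×10⁻¹³) N.
|F| = 2.74×10⁻¹³ N.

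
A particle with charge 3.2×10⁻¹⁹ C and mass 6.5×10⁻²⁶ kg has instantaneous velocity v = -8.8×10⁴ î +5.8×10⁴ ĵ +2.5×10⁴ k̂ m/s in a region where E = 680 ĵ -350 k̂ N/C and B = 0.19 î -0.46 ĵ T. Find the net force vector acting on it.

v×B = (1.15×10⁴, 4750, 2.95×10⁴) N/C.
E + v×B = (1.15×10⁴, 5430, 2.91×10⁴) N/C.
F = q(E + v×B) = (3.2×10⁻¹⁹ C)·(1.15×10⁴, 5430, 2.91×10⁴) = (3.68×10⁻¹⁵, 1.74×10⁻¹⁵, 9.32×10⁻¹⁵) N.

F ≈ (3.68×10⁻¹⁵, 1.74×10⁻¹⁵, 9.32×10⁻¹⁵) N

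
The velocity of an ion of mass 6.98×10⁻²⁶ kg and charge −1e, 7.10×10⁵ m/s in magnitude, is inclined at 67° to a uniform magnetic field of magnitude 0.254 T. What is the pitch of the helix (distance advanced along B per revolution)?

p ≈ 2.99 m

v∥ = v cosθ = 7.10×10⁵·cos67° ≈ 2.774×10⁵ m/s.
T = 2πm/(|q|B) = 2π(6.98×10⁻²⁶)/((1.602×10⁻¹⁹)(0.254)) ≈ 1.078×10⁻⁵ s.
pitch = v∥ T = (2.774×10⁵)(1.078×10⁻⁵) ≈ 2.99 m.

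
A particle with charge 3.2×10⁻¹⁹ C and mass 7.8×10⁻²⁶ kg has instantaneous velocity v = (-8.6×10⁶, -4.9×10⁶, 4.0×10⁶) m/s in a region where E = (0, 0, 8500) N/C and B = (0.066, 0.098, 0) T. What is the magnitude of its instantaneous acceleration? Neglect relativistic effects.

|a| ≈ 2.86×10¹² m/s²

v×B = (-3.92×10⁵, 2.64×10⁵, -5.19×10⁵) N/C.
E + v×B = (-3.92×10⁵, 2.64×10⁵, -5.11×10⁵) N/C.
F = q(E + v×B) = (3.2×10⁻¹⁹ C)·(-3.92×10⁵, 2.64×10⁵, -5.11×10⁵) = (-1.25×10⁻¹³, 8.45×10⁻¹⁴, -1.63×10⁻¹³) N.
|a| = |F|/m = 2.227×10⁻¹³/7.8×10⁻²⁶ ≈ 2.86×10¹² m/s².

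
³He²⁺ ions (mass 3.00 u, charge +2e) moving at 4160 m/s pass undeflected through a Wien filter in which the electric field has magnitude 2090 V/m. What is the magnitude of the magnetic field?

Balance of forces in the selector: qE = qvB ⇒ B = E/v.
B = 2090/4160 = 0.502 T.

B = 0.502 T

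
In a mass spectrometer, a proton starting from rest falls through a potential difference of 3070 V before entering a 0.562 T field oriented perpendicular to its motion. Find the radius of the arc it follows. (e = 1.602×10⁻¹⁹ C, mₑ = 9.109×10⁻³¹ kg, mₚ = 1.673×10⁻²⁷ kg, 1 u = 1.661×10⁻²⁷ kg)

r ≈ 0.0142 m

Acceleration: |q|V = ½mv² ⇒ v = √(2|q|V/m) = √(2·1.602×10⁻¹⁹·3070/1.673×10⁻²⁷) ≈ 7.668×10⁵ m/s.
In the field: r = mv/(|q|B) = (1.673×10⁻²⁷)(7.668×10⁵)/((1.602×10⁻¹⁹)(0.562)) ≈ 0.0142 m.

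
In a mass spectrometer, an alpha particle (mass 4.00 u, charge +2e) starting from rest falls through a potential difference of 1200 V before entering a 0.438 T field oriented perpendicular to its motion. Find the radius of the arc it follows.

r ≈ 0.0161 m

Acceleration: |q|V = ½mv² ⇒ v = √(2|q|V/m) = √(2·3.204×10⁻¹⁹·1200/6.644×10⁻²⁷) ≈ 3.402×10⁵ m/s.
In the field: r = mv/(|q|B) = (6.644×10⁻²⁷)(3.402×10⁵)/((3.204×10⁻¹⁹)(0.438)) ≈ 0.0161 m.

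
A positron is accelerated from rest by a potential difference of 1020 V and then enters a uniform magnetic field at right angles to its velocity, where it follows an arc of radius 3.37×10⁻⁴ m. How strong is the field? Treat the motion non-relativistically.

v = √(2|q|V/m) = √(2·1.602×10⁻¹⁹·1020/9.109×10⁻³¹) ≈ 1.894×10⁷ m/s.
B = mv/(|q|r) = (9.109×10⁻³¹)(1.894×10⁷)/((1.602×10⁻¹⁹)(3.37×10⁻⁴)) ≈ 0.320 T.

B ≈ 0.320 T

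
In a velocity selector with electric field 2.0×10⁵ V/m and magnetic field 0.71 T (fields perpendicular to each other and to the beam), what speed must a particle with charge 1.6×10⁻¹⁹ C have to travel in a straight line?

For undeflected motion the electric and magnetic forces balance: qE = qvB.
v = E/B = 2.0×10⁵/0.71 = 2.8×10⁵ m/s.

v = 2.8×10⁵ m/s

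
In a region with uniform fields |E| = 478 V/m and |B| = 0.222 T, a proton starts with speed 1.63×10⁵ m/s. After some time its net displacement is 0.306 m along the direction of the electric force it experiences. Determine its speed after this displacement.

B does no work; ΔKE = |q|E d.
½mv_f² = ½mv₀² + |q|Ed = ½(1.673×10⁻²⁷)(1.63×10⁵)² + (1.602×10⁻¹⁹)(478)(0.306) ≈ 2.222×10⁻¹⁷ J + 2.343×10⁻¹⁷ J ≈ 4.566×10⁻¹⁷ J.
v_f = √(2·4.566×10⁻¹⁷/1.673×10⁻²⁷) ≈ 2.34×10⁵ m/s.

v_f ≈ 2.34×10⁵ m/s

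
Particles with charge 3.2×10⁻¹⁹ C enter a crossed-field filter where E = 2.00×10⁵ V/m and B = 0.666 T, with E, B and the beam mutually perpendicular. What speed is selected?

Straight-line motion ⇒ electric and magnetic forces cancel, so E = vB.
v = E/B = 2.00×10⁵/0.666 = 3.00×10⁵ m/s.
The result is independent of the particle's charge and mass.

v = 3.00×10⁵ m/s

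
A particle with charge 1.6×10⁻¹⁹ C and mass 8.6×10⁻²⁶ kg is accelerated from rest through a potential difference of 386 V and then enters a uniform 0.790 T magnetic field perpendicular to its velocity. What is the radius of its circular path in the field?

r ≈ 0.0258 m

Acceleration: |q|V = ½mv² ⇒ v = √(2|q|V/m) = √(2·1.6×10⁻¹⁹·386/8.6×10⁻²⁶) ≈ 3.790×10⁴ m/s.
In the field: r = mv/(|q|B) = (8.6×10⁻²⁶)(3.790×10⁴)/((1.6×10⁻¹⁹)(0.790)) ≈ 0.0258 m.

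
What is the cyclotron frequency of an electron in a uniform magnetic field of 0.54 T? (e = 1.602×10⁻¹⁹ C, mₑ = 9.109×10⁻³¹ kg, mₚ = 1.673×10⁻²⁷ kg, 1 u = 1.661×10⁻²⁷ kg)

f = |q|B/(2πm).
f = (1.602×10⁻¹⁹)(0.54)/(2π·9.109×10⁻³¹) ≈ 1.5×10¹⁰ Hz.

f ≈ 1.5×10¹⁰ Hz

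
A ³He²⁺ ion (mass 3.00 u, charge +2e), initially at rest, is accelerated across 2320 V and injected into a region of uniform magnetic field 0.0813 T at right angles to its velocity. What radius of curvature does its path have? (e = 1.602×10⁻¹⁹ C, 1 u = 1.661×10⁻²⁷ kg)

r ≈ 0.104 m

Acceleration: |q|V = ½mv² ⇒ v = √(2|q|V/m) = √(2·3.204×10⁻¹⁹·2320/4.983×10⁻²⁷) ≈ 5.462×10⁵ m/s.
In the field: r = mv/(|q|B) = (4.983×10⁻²⁷)(5.462×10⁵)/((3.204×10⁻¹⁹)(0.0813)) ≈ 0.104 m.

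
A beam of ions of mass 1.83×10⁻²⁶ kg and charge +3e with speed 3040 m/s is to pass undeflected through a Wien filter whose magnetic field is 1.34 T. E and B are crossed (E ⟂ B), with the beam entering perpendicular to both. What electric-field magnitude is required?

E = 4070 V/m

For straight-line motion qE = qvB, so E = vB.
E = 3040 × 1.34 = 4070 V/m.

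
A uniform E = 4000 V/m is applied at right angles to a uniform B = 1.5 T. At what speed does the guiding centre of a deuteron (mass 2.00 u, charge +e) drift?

v_d ≈ 2700 m/s

The E×B drift speed is v_d = E/B.
v_d = 4000/1.5 = 2700 m/s.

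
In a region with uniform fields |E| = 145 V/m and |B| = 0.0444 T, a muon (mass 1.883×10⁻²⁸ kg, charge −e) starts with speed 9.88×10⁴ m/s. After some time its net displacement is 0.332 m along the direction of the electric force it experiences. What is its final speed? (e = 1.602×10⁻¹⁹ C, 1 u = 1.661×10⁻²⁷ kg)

B does no work; ΔKE = |q|E d.
½mv_f² = ½mv₀² + |q|Ed = ½(1.883×10⁻²⁸)(9.88×10⁴)² + (1.602×10⁻¹⁹)(145)(0.332) ≈ 9.190×10⁻¹⁹ J + 7.712×10⁻¹⁸ J ≈ 8.631×10⁻¹⁸ J.
v_f = √(2·8.631×10⁻¹⁸/1.883×10⁻²⁸) ≈ 3.03×10⁵ m/s.

v_f ≈ 3.03×10⁵ m/s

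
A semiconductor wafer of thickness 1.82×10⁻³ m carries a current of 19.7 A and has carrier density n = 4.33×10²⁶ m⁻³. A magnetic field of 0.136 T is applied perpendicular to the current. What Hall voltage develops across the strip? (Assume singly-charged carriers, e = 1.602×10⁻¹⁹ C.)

V_H ≈ 2.12×10⁻⁵ V

V_H = IB/(n e t).
V_H = (19.7)(0.136)/((4.33×10²⁶)(1.602×10⁻¹⁹)(1.82×10⁻³)) ≈ 2.12×10⁻⁵ V.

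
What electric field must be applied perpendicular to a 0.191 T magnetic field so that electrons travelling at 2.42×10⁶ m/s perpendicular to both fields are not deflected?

For straight-line motion qE = qvB, so E = vB.
E = 2.42×10⁶ × 0.191 = 4.62×10⁵ V/m.

E = 4.62×10⁵ V/m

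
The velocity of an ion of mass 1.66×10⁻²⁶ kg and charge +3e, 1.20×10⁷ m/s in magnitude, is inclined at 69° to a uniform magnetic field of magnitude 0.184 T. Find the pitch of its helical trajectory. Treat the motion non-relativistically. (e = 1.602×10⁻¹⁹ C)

p ≈ 5.07 m

v∥ = v cosθ = 1.20×10⁷·cos69° ≈ 4.300×10⁶ m/s.
T = 2πm/(|q|B) = 2π(1.66×10⁻²⁶)/((4.806×10⁻¹⁹)(0.184)) ≈ 1.179×10⁻⁶ s.
pitch = v∥ T = (4.300×10⁶)(1.179×10⁻⁶) ≈ 5.07 m.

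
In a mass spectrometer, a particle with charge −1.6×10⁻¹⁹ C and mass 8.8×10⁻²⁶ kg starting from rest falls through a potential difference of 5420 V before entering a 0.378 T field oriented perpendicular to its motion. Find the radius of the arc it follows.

r ≈ 0.204 m

Acceleration: |q|V = ½mv² ⇒ v = √(2|q|V/m) = √(2·1.6×10⁻¹⁹·5420/8.8×10⁻²⁶) ≈ 1.404×10⁵ m/s.
In the field: r = mv/(|q|B) = (8.8×10⁻²⁶)(1.404×10⁵)/((1.6×10⁻¹⁹)(0.378)) ≈ 0.204 m.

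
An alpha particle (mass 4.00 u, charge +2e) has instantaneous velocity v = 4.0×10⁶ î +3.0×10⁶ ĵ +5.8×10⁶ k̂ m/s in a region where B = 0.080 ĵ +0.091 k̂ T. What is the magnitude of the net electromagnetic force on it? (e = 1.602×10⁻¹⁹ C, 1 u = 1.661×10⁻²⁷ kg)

|F| ≈ 1.67×10⁻¹³ N

v×B = (-1.91×10⁵, -3.64×10⁵, 3.20×10⁵) N/C.
F = q v×B = (3.204×10⁻¹⁹ C)·(-1.91×10⁵, -3.64×10⁵, 3.20×10⁵) = (-6.12×10⁻¹⁴, -1.17×10⁻¹³, 1.03×10⁻¹³) N.
|F| = 1.67×10⁻¹³ N.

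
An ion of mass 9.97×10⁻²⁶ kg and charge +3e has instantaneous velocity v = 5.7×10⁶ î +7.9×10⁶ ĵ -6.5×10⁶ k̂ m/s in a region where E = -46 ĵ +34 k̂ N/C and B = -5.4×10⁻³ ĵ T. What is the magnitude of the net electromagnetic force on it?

v×B = (-3.51×10⁴, 0, -3.08×10⁴) N/C.
E + v×B = (-3.51×10⁴, -46.0, -3.07×10⁴) N/C.
F = q(E + v×B) = (4.806×10⁻¹⁹ C)·(-3.51×10⁴, -46.0, -3.07×10⁴) = (-1.69×10⁻¹⁴, -2.21×10⁻¹⁷, -1.48×10⁻¹⁴) N.
|F| = 2.24×10⁻¹⁴ N.

|F| ≈ 2.24×10⁻¹⁴ N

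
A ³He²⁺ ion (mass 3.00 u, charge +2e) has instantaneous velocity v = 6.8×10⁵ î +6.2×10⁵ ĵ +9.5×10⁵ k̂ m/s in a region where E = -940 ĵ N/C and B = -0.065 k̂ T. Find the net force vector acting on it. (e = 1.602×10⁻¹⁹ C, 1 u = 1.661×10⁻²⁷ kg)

F ≈ (-1.29×10⁻¹⁴, 1.39×10⁻¹⁴, 0) N

v×B = (-4.03×10⁴, 4.42×10⁴, 0) N/C.
E + v×B = (-4.03×10⁴, 4.33×10⁴, 0) N/C.
F = q(E + v×B) = (3.204×10⁻¹⁹ C)·(-4.03×10⁴, 4.33×10⁴, 0) = (-1.29×10⁻¹⁴, 1.39×10⁻¹⁴, 0) N.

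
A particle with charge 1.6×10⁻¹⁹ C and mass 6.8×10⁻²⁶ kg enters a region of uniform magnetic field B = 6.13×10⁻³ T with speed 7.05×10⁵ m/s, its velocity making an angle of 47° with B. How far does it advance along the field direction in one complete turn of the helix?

v∥ = v cosθ = 7.05×10⁵·cos47° ≈ 4.808×10⁵ m/s.
T = 2πm/(|q|B) = 2π(6.8×10⁻²⁶)/((1.6×10⁻¹⁹)(6.13×10⁻³)) ≈ 4.356×10⁻⁴ s.
pitch = v∥ T = (4.808×10⁵)(4.356×10⁻⁴) ≈ 209 m.

p ≈ 209 m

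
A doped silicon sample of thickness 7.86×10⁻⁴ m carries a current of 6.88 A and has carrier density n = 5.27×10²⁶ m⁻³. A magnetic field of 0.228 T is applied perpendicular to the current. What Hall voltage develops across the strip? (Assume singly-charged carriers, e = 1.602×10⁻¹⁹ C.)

V_H = IB/(n e t).
V_H = (6.88)(0.228)/((5.27×10²⁶)(1.602×10⁻¹⁹)(7.86×10⁻⁴)) ≈ 2.36×10⁻⁵ V.

V_H ≈ 2.36×10⁻⁵ V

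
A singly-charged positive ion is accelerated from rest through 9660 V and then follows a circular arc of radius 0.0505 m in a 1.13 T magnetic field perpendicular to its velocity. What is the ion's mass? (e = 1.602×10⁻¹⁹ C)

Combine |q|V = ½mv² and r = mv/(|q|B): eliminate v to get m = qB²r²/(2V).
m = (1.602×10⁻¹⁹)(1.13)²(0.0505)²/(2·9660) ≈ 2.70×10⁻²⁶ kg.

m ≈ 2.70×10⁻²⁶ kg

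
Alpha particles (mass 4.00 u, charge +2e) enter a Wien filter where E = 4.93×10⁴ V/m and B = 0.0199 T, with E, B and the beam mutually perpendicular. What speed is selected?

Zero net Lorentz force requires |qE| = |q v×B|, i.e. E = vB.
v = E/B = 4.93×10⁴/0.0199 = 2.48×10⁶ m/s.

v = 2.48×10⁶ m/s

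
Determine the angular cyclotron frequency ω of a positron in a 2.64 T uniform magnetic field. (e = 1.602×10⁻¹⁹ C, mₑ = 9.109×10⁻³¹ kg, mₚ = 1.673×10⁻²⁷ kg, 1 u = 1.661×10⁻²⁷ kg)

ω ≈ 4.64×10¹¹ rad/s

ω = |q|B/m.
ω = (1.602×10⁻¹⁹)(2.64)/9.109×10⁻³¹ ≈ 4.64×10¹¹ rad/s.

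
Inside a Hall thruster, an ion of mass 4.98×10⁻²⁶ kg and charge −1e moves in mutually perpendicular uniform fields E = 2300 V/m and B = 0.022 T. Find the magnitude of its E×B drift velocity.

v_d ≈ 1.0×10⁵ m/s

In crossed fields the guiding centre drifts at v_d = |E×B|/B² = E/B, independent of charge and mass.
v_d = 2300/0.022 = 1.0×10⁵ m/s.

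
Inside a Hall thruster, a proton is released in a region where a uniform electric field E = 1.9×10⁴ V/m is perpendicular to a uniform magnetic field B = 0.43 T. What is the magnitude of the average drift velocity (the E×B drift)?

v_d ≈ 4.4×10⁴ m/s

The E×B drift speed is v_d = E/B.
v_d = 1.9×10⁴/0.43 = 4.4×10⁴ m/s.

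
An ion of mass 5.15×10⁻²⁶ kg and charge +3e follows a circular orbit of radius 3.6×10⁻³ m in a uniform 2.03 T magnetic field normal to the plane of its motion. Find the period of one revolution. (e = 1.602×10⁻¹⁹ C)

T ≈ 3.32×10⁻⁷ s

The cyclotron period depends only on m, q, B: T = 2πm/(|q|B).
T = 2π(5.15×10⁻²⁶)/((4.806×10⁻¹⁹)(2.03)) ≈ 3.32×10⁻⁷ s.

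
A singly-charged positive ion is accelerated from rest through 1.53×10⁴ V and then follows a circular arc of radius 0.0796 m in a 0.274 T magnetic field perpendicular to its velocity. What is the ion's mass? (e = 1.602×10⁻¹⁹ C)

Combine |q|V = ½mv² and r = mv/(|q|B): eliminate v to get m = qB²r²/(2V).
m = (1.602×10⁻¹⁹)(0.274)²(0.0796)²/(2·1.53×10⁴) ≈ 2.49×10⁻²⁷ kg.

m ≈ 2.49×10⁻²⁷ kg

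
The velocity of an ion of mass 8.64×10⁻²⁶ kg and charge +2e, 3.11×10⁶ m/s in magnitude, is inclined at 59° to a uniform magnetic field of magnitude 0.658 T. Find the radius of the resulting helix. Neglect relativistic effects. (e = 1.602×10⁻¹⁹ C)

r ≈ 1.09 m

v⊥ = v sinθ = 3.11×10⁶·sin59° ≈ 2.666×10⁶ m/s.
r = m v⊥/(|q|B) = (8.64×10⁻²⁶)(2.666×10⁶)/((3.204×10⁻¹⁹)(0.658)) ≈ 1.09 m.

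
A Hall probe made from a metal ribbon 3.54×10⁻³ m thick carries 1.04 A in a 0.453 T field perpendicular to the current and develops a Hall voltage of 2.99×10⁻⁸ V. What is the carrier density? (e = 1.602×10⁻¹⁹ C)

n ≈ 2.78×10²⁸ m⁻³

From V_H = IB/(n e t), n = IB/(V_H e t).
n = (1.04)(0.453)/((2.99×10⁻⁸)(1.602×10⁻¹⁹)(3.54×10⁻³)) ≈ 2.78×10²⁸ m⁻³.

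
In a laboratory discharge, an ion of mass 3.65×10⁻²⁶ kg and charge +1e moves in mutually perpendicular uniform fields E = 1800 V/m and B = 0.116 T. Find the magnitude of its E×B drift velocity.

The E×B drift speed is v_d = E/B.
v_d = 1800/0.116 = 1.55×10⁴ m/s.

v_d ≈ 1.55×10⁴ m/s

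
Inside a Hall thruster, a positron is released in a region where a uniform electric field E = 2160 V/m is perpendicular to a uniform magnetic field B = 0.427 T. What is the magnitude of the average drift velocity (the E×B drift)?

The steady drift has the magnetic force balancing the electric force, so v_d = E/B.
v_d = 2160/0.427 = 5060 m/s.

v_d ≈ 5060 m/s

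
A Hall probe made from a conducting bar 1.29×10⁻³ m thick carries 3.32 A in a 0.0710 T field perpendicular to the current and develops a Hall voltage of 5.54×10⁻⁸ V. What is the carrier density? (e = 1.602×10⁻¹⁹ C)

From V_H = IB/(n e t), n = IB/(V_H e t).
n = (3.32)(0.0710)/((5.54×10⁻⁸)(1.602×10⁻¹⁹)(1.29×10⁻³)) ≈ 2.06×10²⁸ m⁻³.

n ≈ 2.06×10²⁸ m⁻³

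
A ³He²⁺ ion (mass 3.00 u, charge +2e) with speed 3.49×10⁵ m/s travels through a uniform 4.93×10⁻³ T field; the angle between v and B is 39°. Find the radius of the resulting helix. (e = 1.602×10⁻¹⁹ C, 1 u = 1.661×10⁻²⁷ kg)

v⊥ = v sinθ = 3.49×10⁵·sin39° ≈ 2.196×10⁵ m/s.
r = m v⊥/(|q|B) = (4.983×10⁻²⁷)(2.196×10⁵)/((3.204×10⁻¹⁹)(4.93×10⁻³)) ≈ 0.693 m.

r ≈ 0.693 m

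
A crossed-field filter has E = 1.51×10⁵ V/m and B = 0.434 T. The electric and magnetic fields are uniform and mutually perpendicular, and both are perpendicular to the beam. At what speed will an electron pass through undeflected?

v = 3.48×10⁵ m/s

Zero net Lorentz force requires |qE| = |q v×B|, i.e. E = vB.
v = E/B = 1.51×10⁵/0.434 = 3.48×10⁵ m/s.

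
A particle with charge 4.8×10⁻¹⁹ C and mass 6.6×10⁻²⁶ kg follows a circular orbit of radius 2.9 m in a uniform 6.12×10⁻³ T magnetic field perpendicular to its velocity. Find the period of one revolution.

T ≈ 1.41×10⁻⁴ s

The cyclotron period depends only on m, q, B: T = 2πm/(|q|B).
T = 2π(6.6×10⁻²⁶)/((4.8×10⁻¹⁹)(6.12×10⁻³)) ≈ 1.41×10⁻⁴ s.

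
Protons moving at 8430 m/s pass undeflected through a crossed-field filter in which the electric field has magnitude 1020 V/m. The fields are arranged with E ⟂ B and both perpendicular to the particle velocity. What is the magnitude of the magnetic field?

Balance of forces in the selector: qE = qvB ⇒ B = E/v.
B = 1020/8430 = 0.121 T.

B = 0.121 T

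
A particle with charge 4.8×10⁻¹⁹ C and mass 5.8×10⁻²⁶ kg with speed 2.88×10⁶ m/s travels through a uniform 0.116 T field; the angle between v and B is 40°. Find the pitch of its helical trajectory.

v∥ = v cosθ = 2.88×10⁶·cos40° ≈ 2.206×10⁶ m/s.
T = 2πm/(|q|B) = 2π(5.8×10⁻²⁶)/((4.8×10⁻¹⁹)(0.116)) ≈ 6.545×10⁻⁶ s.
pitch = v∥ T = (2.206×10⁶)(6.545×10⁻⁶) ≈ 14.4 m.

p ≈ 14.4 m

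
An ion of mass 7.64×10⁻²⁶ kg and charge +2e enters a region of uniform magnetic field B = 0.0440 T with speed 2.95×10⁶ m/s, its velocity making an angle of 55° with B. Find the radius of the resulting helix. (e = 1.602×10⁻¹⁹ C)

v⊥ = v sinθ = 2.95×10⁶·sin55° ≈ 2.416×10⁶ m/s.
r = m v⊥/(|q|B) = (7.64×10⁻²⁶)(2.416×10⁶)/((3.204×10⁻¹⁹)(0.0440)) ≈ 13.1 m.

r ≈ 13.1 m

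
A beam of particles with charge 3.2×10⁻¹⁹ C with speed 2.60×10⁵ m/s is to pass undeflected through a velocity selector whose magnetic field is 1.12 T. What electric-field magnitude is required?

For straight-line motion qE = qvB, so E = vB.
E = 2.60×10⁵ × 1.12 = 2.91×10⁵ V/m.

E = 2.91×10⁵ V/m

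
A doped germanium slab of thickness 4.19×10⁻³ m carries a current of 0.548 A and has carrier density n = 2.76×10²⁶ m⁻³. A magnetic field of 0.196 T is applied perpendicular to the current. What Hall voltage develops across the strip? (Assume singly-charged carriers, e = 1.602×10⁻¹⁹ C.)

V_H ≈ 5.80×10⁻⁷ V

V_H = IB/(n e t).
V_H = (0.548)(0.196)/((2.76×10²⁶)(1.602×10⁻¹⁹)(4.19×10⁻³)) ≈ 5.80×10⁻⁷ V.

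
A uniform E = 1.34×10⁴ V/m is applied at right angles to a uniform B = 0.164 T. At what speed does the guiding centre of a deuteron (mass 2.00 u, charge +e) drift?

v_d ≈ 8.17×10⁴ m/s

In crossed fields the guiding centre drifts at v_d = |E×B|/B² = E/B, independent of charge and mass.
v_d = 1.34×10⁴/0.164 = 8.17×10⁴ m/s.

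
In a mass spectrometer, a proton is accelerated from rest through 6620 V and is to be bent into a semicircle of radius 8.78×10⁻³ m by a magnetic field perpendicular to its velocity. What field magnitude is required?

B ≈ 1.34 T

v = √(2|q|V/m) = √(2·1.602×10⁻¹⁹·6620/1.673×10⁻²⁷) ≈ 1.126×10⁶ m/s.
B = mv/(|q|r) = (1.673×10⁻²⁷)(1.126×10⁶)/((1.602×10⁻¹⁹)(8.78×10⁻³)) ≈ 1.34 T.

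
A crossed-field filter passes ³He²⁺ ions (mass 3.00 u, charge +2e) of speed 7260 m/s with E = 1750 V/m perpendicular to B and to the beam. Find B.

B = 0.241 T

Balance of forces in the selector: qE = qvB ⇒ B = E/v.
B = 1750/7260 = 0.241 T.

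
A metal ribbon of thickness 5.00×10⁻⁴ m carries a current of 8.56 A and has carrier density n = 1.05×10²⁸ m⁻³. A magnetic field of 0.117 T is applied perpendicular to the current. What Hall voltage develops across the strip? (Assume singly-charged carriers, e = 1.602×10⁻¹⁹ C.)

V_H ≈ 1.19×10⁻⁶ V

V_H = IB/(n e t).
V_H = (8.56)(0.117)/((1.05×10²⁸)(1.602×10⁻¹⁹)(5.00×10⁻⁴)) ≈ 1.19×10⁻⁶ V.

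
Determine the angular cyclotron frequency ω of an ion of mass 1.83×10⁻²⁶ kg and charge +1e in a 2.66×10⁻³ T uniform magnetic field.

ω = |q|B/m.
ω = (1.602×10⁻¹⁹)(2.66×10⁻³)/1.83×10⁻²⁶ ≈ 2.33×10⁴ rad/s.

ω ≈ 2.33×10⁴ rad/s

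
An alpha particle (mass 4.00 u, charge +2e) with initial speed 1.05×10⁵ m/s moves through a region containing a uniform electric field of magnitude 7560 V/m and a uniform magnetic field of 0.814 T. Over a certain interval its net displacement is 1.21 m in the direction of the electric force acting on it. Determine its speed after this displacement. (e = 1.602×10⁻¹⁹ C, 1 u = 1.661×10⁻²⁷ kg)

B does no work; ΔKE = |q|E d.
½mv_f² = ½mv₀² + |q|Ed = ½(6.644×10⁻²⁷)(1.05×10⁵)² + (3.204×10⁻¹⁹)(7560)(1.21) ≈ 3.663×10⁻¹⁷ J + 2.931×10⁻¹⁵ J ≈ 2.968×10⁻¹⁵ J.
v_f = √(2·2.968×10⁻¹⁵/6.644×10⁻²⁷) ≈ 9.45×10⁵ m/s.

v_f ≈ 9.45×10⁵ m/s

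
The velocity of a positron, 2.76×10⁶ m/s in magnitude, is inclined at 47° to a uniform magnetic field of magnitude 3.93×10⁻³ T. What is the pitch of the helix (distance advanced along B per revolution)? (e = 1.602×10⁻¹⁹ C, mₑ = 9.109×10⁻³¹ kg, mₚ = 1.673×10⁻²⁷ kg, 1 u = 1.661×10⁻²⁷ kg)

v∥ = v cosθ = 2.76×10⁶·cos47° ≈ 1.882×10⁶ m/s.
T = 2πm/(|q|B) = 2π(9.109×10⁻³¹)/((1.602×10⁻¹⁹)(3.93×10⁻³)) ≈ 9.091×10⁻⁹ s.
pitch = v∥ T = (1.882×10⁶)(9.091×10⁻⁹) ≈ 0.0171 m.

p ≈ 0.0171 m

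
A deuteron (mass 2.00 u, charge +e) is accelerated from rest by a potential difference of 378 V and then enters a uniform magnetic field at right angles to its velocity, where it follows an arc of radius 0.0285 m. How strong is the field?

v = √(2|q|V/m) = √(2·1.602×10⁻¹⁹·378/3.322×10⁻²⁷) ≈ 1.909×10⁵ m/s.
B = mv/(|q|r) = (3.322×10⁻²⁷)(1.909×10⁵)/((1.602×10⁻¹⁹)(0.0285)) ≈ 0.139 T.

B ≈ 0.139 T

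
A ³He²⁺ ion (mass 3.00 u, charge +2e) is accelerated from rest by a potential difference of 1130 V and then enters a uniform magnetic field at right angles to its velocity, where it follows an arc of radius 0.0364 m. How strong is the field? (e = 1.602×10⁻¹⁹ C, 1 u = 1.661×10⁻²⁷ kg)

B ≈ 0.163 T

v = √(2|q|V/m) = √(2·3.204×10⁻¹⁹·1130/4.983×10⁻²⁷) ≈ 3.812×10⁵ m/s.
B = mv/(|q|r) = (4.983×10⁻²⁷)(3.812×10⁵)/((3.204×10⁻¹⁹)(0.0364)) ≈ 0.163 T.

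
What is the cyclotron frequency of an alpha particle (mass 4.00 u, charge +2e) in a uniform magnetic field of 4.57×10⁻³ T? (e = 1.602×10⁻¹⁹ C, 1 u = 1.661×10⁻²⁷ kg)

f ≈ 3.51×10⁴ Hz

f = |q|B/(2πm).
f = (3.204×10⁻¹⁹)(4.57×10⁻³)/(2π·6.644×10⁻²⁷) ≈ 3.51×10⁴ Hz.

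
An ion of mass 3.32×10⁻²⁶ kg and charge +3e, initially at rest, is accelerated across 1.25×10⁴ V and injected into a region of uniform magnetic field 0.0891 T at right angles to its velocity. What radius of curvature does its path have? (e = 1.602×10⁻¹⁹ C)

Acceleration: |q|V = ½mv² ⇒ v = √(2|q|V/m) = √(2·4.806×10⁻¹⁹·1.25×10⁴/3.32×10⁻²⁶) ≈ 6.016×10⁵ m/s.
In the field: r = mv/(|q|B) = (3.32×10⁻²⁶)(6.016×10⁵)/((4.806×10⁻¹⁹)(0.0891)) ≈ 0.466 m.

r ≈ 0.466 m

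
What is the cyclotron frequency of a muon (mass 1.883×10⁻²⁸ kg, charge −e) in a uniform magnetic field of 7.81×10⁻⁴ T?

f ≈ 1.06×10⁵ Hz

f = |q|B/(2πm).
f = (1.602×10⁻¹⁹)(7.81×10⁻⁴)/(2π·1.883×10⁻²⁸) ≈ 1.06×10⁵ Hz.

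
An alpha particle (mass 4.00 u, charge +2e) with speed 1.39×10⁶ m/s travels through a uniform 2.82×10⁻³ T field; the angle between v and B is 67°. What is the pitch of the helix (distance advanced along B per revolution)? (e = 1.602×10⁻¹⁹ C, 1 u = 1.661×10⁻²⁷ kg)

v∥ = v cosθ = 1.39×10⁶·cos67° ≈ 5.431×10⁵ m/s.
T = 2πm/(|q|B) = 2π(6.644×10⁻²⁷)/((3.204×10⁻¹⁹)(2.82×10⁻³)) ≈ 4.620×10⁻⁵ s.
pitch = v∥ T = (5.431×10⁵)(4.620×10⁻⁵) ≈ 25.1 m.

p ≈ 25.1 m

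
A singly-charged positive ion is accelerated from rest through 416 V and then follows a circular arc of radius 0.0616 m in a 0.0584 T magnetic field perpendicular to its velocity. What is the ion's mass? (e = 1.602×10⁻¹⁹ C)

m ≈ 2.49×10⁻²⁷ kg

Combine |q|V = ½mv² and r = mv/(|q|B): eliminate v to get m = qB²r²/(2V).
m = (1.602×10⁻¹⁹)(0.0584)²(0.0616)²/(2·416) ≈ 2.49×10⁻²⁷ kg.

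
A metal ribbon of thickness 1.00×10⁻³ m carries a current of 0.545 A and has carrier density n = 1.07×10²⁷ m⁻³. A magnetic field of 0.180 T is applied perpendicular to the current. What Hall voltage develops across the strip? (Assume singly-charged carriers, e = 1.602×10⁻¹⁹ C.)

V_H ≈ 5.72×10⁻⁷ V

V_H = IB/(n e t).
V_H = (0.545)(0.180)/((1.07×10²⁷)(1.602×10⁻¹⁹)(1.00×10⁻³)) ≈ 5.72×10⁻⁷ V.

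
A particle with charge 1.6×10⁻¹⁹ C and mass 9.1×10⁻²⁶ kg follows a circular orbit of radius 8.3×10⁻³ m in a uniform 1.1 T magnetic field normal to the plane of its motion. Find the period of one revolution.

T ≈ 3.2×10⁻⁶ s

The cyclotron period depends only on m, q, B: T = 2πm/(|q|B).
T = 2π(9.1×10⁻²⁶)/((1.6×10⁻¹⁹)(1.1)) ≈ 3.2×10⁻⁶ s.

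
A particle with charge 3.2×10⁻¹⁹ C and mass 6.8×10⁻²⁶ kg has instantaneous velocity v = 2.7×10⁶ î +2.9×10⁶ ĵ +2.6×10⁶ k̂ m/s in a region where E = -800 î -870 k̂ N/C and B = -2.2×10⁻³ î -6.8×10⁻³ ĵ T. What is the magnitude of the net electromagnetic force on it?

|F| ≈ 7.03×10⁻¹⁵ N

v×B = (1.77×10⁴, -5720, -1.20×10⁴) N/C.
E + v×B = (1.69×10⁴, -5720, -1.28×10⁴) N/C.
F = q(E + v×B) = (3.2×10⁻¹⁹ C)·(1.69×10⁴, -5720, -1.28×10⁴) = (5.40×10⁻¹⁵, -1.83×10⁻¹⁵, -4.11×10⁻¹⁵) N.
|F| = 7.03×10⁻¹⁵ N.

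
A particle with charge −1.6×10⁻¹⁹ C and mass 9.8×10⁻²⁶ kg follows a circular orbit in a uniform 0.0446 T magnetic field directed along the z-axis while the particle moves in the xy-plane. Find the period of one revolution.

The cyclotron period depends only on m, q, B: T = 2πm/(|q|B).
T = 2π(9.8×10⁻²⁶)/((1.6×10⁻¹⁹)(0.0446)) ≈ 8.63×10⁻⁵ s.

T ≈ 8.63×10⁻⁵ s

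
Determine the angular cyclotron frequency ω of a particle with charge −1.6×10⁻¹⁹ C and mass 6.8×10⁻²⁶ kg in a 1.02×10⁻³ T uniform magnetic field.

ω ≈ 2400 rad/s

ω = |q|B/m.
ω = (1.6×10⁻¹⁹)(1.02×10⁻³)/6.8×10⁻²⁶ ≈ 2400 rad/s.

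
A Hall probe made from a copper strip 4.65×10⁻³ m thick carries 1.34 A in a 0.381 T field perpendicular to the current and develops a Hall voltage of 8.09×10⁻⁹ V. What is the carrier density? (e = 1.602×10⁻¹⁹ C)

n ≈ 8.47×10²⁸ m⁻³

From V_H = IB/(n e t), n = IB/(V_H e t).
n = (1.34)(0.381)/((8.09×10⁻⁹)(1.602×10⁻¹⁹)(4.65×10⁻³)) ≈ 8.47×10²⁸ m⁻³.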